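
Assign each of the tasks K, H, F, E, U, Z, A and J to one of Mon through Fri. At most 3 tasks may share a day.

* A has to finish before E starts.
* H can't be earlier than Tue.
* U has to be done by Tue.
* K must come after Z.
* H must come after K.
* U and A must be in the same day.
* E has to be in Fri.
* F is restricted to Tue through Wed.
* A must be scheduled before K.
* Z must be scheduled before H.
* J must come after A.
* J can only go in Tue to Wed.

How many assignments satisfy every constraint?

51

Splitting on K: it can be Tue (12), Wed (22), Thu (17). Listing each branch's schedules as (H, F, E, U, Z, A, J):
K=Tue: (Wed,Tue,Fri,Mon,Mon,Mon,Tue) (Wed,Tue,Fri,Mon,Mon,Mon,Wed) (Wed,Wed,Fri,Mon,Mon,Mon,Tue) (Wed,Wed,Fri,Mon,Mon,Mon,Wed) (Thu,Tue,Fri,Mon,Mon,Mon,Tue) (Thu,Tue,Fri,Mon,Mon,Mon,Wed) (Thu,Wed,Fri,Mon,Mon,Mon,Tue) (Thu,Wed,Fri,Mon,Mon,Mon,Wed) (Fri,Tue,Fri,Mon,Mon,Mon,Tue) (Fri,Tue,Fri,Mon,Mon,Mon,Wed) (Fri,Wed,Fri,Mon,Mon,Mon,Tue) (Fri,Wed,Fri,Mon,Mon,Mon,Wed) — 12.
K=Wed: (Thu,Tue,Fri,Mon,Mon,Mon,Tue) (Thu,Tue,Fri,Mon,Mon,Mon,Wed) (Thu,Tue,Fri,Mon,Tue,Mon,Tue) (Thu,Tue,Fri,Mon,Tue,Mon,Wed) (Thu,Tue,Fri,Tue,Mon,Tue,Wed) (Thu,Wed,Fri,Mon,Mon,Mon,Tue) (Thu,Wed,Fri,Mon,Mon,Mon,Wed) (Thu,Wed,Fri,Mon,Tue,Mon,Tue) (Thu,Wed,Fri,Mon,Tue,Mon,Wed) (Thu,Wed,Fri,Tue,Mon,Tue,Wed) (Thu,Wed,Fri,Tue,Tue,Tue,Wed) (Fri,Tue,Fri,Mon,Mon,Mon,Tue) (Fri,Tue,Fri,Mon,Mon,Mon,Wed) (Fri,Tue,Fri,Mon,Tue,Mon,Tue) (Fri,Tue,Fri,Mon,Tue,Mon,Wed) (Fri,Tue,Fri,Tue,Mon,Tue,Wed) (Fri,Wed,Fri,Mon,Mon,Mon,Tue) (Fri,Wed,Fri,Mon,Mon,Mon,Wed) (Fri,Wed,Fri,Mon,Tue,Mon,Tue) (Fri,Wed,Fri,Mon,Tue,Mon,Wed) (Fri,Wed,Fri,Tue,Mon,Tue,Wed) (Fri,Wed,Fri,Tue,Tue,Tue,Wed) — 22.
K=Thu: (Fri,Tue,Fri,Mon,Mon,Mon,Tue) (Fri,Tue,Fri,Mon,Mon,Mon,Wed) (Fri,Tue,Fri,Mon,Tue,Mon,Tue) (Fri,Tue,Fri,Mon,Tue,Mon,Wed) (Fri,Tue,Fri,Mon,Wed,Mon,Tue) (Fri,Tue,Fri,Mon,Wed,Mon,Wed) (Fri,Tue,Fri,Tue,Mon,Tue,Wed) (Fri,Tue,Fri,Tue,Wed,Tue,Wed) (Fri,Wed,Fri,Mon,Mon,Mon,Tue) (Fri,Wed,Fri,Mon,Mon,Mon,Wed) (Fri,Wed,Fri,Mon,Tue,Mon,Tue) (Fri,Wed,Fri,Mon,Tue,Mon,Wed) (Fri,Wed,Fri,Mon,Wed,Mon,Tue) (Fri,Wed,Fri,Mon,Wed,Mon,Wed) (Fri,Wed,Fri,Tue,Mon,Tue,Wed) (Fri,Wed,Fri,Tue,Tue,Tue,Wed) (Fri,Wed,Fri,Tue,Wed,Tue,Wed) — 17.
Summing: 12 + 22 + 17 = 51.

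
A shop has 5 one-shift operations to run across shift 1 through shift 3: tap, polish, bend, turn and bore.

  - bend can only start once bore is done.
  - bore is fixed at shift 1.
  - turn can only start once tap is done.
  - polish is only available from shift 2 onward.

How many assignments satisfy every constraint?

12

Splitting on tap: it can be shift 1 (8), shift 2 (4). Listing each branch's schedules as (polish, bend, turn, bore) by shift number:
tap=shift 1: (2,2,2,1) (2,2,3,1) (2,3,2,1) (2,3,3,1) (3,2,2,1) (3,2,3,1) (3,3,2,1) (3,3,3,1) — 8.
tap=shift 2: (2,2,3,1) (2,3,3,1) (3,2,3,1) (3,3,3,1) — 4.
Summing: 8 + 4 = 12.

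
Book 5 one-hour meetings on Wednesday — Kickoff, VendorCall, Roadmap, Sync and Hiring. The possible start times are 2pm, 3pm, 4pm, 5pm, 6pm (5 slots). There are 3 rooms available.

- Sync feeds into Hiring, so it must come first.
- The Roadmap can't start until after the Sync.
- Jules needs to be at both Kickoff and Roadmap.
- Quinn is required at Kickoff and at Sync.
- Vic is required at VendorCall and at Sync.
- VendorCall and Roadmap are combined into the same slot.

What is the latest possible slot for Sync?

5pm

Downstream work caps Sync at 5pm.
Sync at 5pm is achievable: Kickoff -> 2pm, Roadmap -> 6pm, VendorCall -> 6pm, Hiring -> 6pm, Sync -> 5pm.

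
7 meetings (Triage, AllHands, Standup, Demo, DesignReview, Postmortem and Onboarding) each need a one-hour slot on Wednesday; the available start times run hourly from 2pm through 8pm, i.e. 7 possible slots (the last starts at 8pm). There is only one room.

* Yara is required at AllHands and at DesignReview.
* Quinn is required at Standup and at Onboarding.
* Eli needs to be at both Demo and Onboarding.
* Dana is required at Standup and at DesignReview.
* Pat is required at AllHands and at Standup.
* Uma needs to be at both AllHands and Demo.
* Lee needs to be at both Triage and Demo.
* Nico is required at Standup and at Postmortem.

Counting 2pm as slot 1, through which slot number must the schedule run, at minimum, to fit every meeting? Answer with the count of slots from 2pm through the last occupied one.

7

With at most 1 per slot and 7 meetings, at least 7 slots are needed.
7 works (last occupied slot: 8pm): for example AllHands in 3pm; Triage in 2pm; Onboarding in 8pm; Standup in 4pm; Demo in 5pm; DesignReview in 6pm; Postmortem in 7pm.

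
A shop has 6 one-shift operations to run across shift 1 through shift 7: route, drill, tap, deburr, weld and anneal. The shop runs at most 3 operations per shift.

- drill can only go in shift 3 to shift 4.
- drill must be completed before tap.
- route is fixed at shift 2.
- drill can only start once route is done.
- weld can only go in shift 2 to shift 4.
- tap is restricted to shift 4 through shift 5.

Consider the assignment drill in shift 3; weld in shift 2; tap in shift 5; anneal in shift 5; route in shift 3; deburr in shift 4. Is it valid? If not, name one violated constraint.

No — it violates: route is fixed at shift 2

route is fixed at shift 2 — violated.
The shop runs at most 3 operations per shift — holds.
weld can only go in shift 2 to shift 4 — holds.
drill can only start once route is done — violated.
drill can only go in shift 3 to shift 4 — holds.
drill must be completed before tap — holds.
tap is restricted to shift 4 through shift 5 — holds.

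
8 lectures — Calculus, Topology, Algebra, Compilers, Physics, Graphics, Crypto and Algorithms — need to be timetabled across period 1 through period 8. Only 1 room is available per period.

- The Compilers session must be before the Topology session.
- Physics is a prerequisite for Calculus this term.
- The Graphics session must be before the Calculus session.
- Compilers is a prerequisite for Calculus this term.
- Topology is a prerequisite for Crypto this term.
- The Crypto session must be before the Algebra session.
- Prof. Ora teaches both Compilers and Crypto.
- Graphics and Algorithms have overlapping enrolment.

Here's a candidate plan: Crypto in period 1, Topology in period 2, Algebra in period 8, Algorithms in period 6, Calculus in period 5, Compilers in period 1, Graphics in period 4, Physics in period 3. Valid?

Invalid. Prof. Ora teaches both Compilers and Crypto.

The Graphics session must be before the Calculus session — holds.
Topology is a prerequisite for Crypto this term — violated.
Only 1 room is available per period — violated.
Compilers is a prerequisite for Calculus this term — holds.
Physics is a prerequisite for Calculus this term — holds.
Graphics and Algorithms have overlapping enrolment — holds.
Prof. Ora teaches both Compilers and Crypto — violated.
The Crypto session must be before the Algebra session — holds.
The Compilers session must be before the Topology session — holds.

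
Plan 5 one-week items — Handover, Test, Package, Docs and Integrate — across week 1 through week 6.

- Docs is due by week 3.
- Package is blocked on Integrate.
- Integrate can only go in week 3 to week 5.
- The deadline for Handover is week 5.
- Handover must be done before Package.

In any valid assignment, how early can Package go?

week 4

Precedence pushes Package to at least week 4.
Package at week 4 is achievable: Integrate -> week 3; Package -> week 4; Test -> week 1; Docs -> week 1; Handover -> week 1.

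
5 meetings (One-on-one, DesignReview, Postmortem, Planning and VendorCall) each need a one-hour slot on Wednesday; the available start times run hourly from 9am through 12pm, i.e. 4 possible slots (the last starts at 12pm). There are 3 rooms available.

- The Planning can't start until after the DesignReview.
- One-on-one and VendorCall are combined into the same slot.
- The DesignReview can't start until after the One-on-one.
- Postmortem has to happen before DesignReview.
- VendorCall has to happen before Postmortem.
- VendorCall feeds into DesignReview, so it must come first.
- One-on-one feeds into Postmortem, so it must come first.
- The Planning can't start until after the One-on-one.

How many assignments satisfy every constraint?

Enumerating: DesignReview -> 11am; Planning -> 12pm; Postmortem -> 10am; One-on-one -> 9am; VendorCall -> 9am.

1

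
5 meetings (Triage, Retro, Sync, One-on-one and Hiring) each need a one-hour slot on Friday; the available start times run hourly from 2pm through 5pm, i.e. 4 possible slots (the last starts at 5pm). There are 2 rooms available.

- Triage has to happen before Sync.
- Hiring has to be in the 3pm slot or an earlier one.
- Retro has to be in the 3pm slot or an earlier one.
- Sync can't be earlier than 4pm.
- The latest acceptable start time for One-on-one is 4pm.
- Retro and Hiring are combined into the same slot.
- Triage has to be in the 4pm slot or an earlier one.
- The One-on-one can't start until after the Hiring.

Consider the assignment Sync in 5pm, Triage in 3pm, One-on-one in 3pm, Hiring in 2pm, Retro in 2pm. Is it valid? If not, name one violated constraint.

There are 2 rooms available — holds.
Sync can't be earlier than 4pm — holds.
Retro has to be in the 3pm slot or an earlier one — holds.
Retro and Hiring are combined into the same slot — holds.
Triage has to be in the 4pm slot or an earlier one — holds.
Hiring has to be in the 3pm slot or an earlier one — holds.
Triage has to happen before Sync — holds.
The latest acceptable start time for One-on-one is 4pm — holds.
The One-on-one can't start until after the Hiring — holds.

Valid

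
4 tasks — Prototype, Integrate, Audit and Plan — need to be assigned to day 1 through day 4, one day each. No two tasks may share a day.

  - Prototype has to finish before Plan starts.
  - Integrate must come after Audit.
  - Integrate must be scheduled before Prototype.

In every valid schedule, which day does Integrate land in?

Precedence pushes Integrate to at least day 2; downstream work caps Integrate at day 2.
So Integrate is pinned to day 2.

day 2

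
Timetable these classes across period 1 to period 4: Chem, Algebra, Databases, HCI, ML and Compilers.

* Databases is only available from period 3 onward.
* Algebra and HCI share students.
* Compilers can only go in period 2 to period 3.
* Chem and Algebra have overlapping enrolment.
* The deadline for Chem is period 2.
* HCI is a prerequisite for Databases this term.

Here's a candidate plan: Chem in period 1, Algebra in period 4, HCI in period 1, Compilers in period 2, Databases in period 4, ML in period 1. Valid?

Algebra and HCI share students — holds.
Chem and Algebra have overlapping enrolment — holds.
HCI is a prerequisite for Databases this term — holds.
Databases is only available from period 3 onward — holds.
The deadline for Chem is period 2 — holds.
Compilers can only go in period 2 to period 3 — holds.

Valid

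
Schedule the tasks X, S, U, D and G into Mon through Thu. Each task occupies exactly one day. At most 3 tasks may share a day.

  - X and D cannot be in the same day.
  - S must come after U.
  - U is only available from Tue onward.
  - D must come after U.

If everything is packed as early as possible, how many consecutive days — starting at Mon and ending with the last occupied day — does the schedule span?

The precedence chain requires at least 2 distinct days.
With at most 3 per day and 5 tasks, at least 2 days are needed.
Propagating the time windows through the other constraints, S can't land before Wed — that is day 3 counting from Mon — so the schedule must run through at least 3 days.
3 works (last occupied day: Wed): for example D in Wed; U in Tue; G in Mon; X in Mon; S in Wed.

3 days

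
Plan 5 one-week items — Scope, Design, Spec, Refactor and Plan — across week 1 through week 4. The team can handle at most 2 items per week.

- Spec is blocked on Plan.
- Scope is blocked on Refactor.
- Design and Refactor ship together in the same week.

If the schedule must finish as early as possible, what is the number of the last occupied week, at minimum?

3

The precedence chain requires at least 2 distinct weeks.
With at most 2 per week and 5 work items, at least 3 weeks are needed.
3 works (last occupied week: week 3): for example Refactor in week 1, Plan in week 2, Spec in week 3, Scope in week 2, Design in week 1.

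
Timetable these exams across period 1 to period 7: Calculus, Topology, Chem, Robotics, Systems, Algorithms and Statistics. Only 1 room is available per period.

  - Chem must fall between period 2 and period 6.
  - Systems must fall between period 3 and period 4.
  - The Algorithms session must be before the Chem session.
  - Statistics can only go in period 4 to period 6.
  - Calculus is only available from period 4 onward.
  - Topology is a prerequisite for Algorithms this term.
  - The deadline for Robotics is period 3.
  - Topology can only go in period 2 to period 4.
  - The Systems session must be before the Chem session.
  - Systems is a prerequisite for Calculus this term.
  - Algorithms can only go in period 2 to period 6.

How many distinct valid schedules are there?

Splitting on Chem: it can be period 5 (2), period 6 (3). Listing each branch's schedules as (Calculus, Topology, Robotics, Systems, Algorithms, Statistics) by period number:
Chem=period 5: (7,2,1,3,4,6) (7,2,1,4,3,6) — 2.
Chem=period 6: (7,2,1,3,4,5) (7,2,1,3,5,4) (7,2,1,4,3,5) — 3.
Summing: 2 + 3 = 5.

5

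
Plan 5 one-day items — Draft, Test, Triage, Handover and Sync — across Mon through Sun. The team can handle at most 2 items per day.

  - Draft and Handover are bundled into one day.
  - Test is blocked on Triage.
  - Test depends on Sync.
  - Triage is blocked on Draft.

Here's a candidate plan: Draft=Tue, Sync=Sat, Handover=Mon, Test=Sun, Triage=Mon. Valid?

Test is blocked on Triage — holds.
Test depends on Sync — holds.
Triage is blocked on Draft — violated.
The team can handle at most 2 items per day — holds.
Draft and Handover are bundled into one day — violated.

No — it violates: Triage is blocked on Draft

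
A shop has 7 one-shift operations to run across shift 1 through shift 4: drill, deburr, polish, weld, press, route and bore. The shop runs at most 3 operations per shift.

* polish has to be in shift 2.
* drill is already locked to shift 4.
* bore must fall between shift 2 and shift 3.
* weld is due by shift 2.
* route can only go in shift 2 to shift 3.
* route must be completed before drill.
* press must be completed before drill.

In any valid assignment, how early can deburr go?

shift 1

deburr at shift 1 is achievable: deburr=shift 1; bore=shift 2; polish=shift 2; press=shift 1; route=shift 2; weld=shift 1; drill=shift 4.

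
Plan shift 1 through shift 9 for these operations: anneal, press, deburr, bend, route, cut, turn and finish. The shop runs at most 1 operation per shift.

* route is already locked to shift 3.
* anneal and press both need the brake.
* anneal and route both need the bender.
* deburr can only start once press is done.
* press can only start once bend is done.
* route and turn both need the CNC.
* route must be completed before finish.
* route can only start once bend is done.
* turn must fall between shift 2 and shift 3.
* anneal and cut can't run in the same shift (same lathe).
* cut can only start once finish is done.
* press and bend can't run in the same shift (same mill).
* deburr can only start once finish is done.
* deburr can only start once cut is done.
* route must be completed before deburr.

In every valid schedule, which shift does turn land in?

shift 2

turn's window is shift 2–shift 3.
route is fixed at shift 3, and turn can't share a shift with route.
So turn must be shift 2.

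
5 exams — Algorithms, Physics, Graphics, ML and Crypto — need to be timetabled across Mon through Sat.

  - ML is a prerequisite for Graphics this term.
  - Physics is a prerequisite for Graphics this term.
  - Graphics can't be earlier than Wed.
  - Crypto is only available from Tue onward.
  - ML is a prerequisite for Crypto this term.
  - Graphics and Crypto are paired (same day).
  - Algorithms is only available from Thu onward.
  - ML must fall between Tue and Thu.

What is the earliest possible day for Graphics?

Wed

Graphics is available from Wed.
Graphics at Wed is achievable: Crypto in Wed, Graphics in Wed, Physics in Mon, Algorithms in Thu, ML in Tue.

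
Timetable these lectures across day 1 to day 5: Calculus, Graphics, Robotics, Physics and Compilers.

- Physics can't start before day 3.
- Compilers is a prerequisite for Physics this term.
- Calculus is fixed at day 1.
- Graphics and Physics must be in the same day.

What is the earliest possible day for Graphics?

Graphics must be in the same day as Physics, which can't be before day 3, so Graphics is at least day 3.
Graphics at day 3 is achievable: Compilers in day 1; Robotics in day 1; Calculus in day 1; Physics in day 3; Graphics in day 3.

day 3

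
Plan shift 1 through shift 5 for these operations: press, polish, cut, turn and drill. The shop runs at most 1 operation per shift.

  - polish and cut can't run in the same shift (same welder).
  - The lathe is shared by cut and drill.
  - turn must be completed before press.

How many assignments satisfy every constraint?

60

Splitting on press: it can be shift 2 (6), shift 3 (12), shift 4 (18), shift 5 (24). Listing each branch's schedules as (polish, cut, turn, drill) by shift number:
press=shift 2: (3,4,1,5) (3,5,1,4) (4,3,1,5) (4,5,1,3) (5,3,1,4) (5,4,1,3) — 6.
press=shift 3: (1,4,2,5) (1,5,2,4) (2,4,1,5) (2,5,1,4) (4,1,2,5) (4,2,1,5) (4,5,1,2) (4,5,2,1) (5,1,2,4) (5,2,1,4) (5,4,1,2) (5,4,2,1) — 12.
press=shift 4: (1,2,3,5) (1,3,2,5) (1,5,2,3) (1,5,3,2) (2,1,3,5) (2,3,1,5) (2,5,1,3) (2,5,3,1) (3,1,2,5) (3,2,1,5) (3,5,1,2) (3,5,2,1) (5,1,2,3) (5,1,3,2) (5,2,1,3) (5,2,3,1) (5,3,1,2) (5,3,2,1) — 18.
press=shift 5: (1,2,3,4) (1,2,4,3) (1,3,2,4) (1,3,4,2) (1,4,2,3) (1,4,3,2) (2,1,3,4) (2,1,4,3) (2,3,1,4) (2,3,4,1) (2,4,1,3) (2,4,3,1) (3,1,2,4) (3,1,4,2) (3,2,1,4) (3,2,4,1) (3,4,1,2) (3,4,2,1) (4,1,2,3) (4,1,3,2) (4,2,1,3) (4,2,3,1) (4,3,1,2) (4,3,2,1) — 24.
Summing: 6 + 12 + 18 + 24 = 60.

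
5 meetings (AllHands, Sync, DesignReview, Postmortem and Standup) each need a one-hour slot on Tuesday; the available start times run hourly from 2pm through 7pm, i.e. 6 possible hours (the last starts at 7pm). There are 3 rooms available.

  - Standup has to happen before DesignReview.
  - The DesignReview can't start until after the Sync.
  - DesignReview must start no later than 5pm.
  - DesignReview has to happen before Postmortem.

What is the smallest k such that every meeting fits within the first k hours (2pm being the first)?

3 hours

The precedence chain requires at least 3 distinct hours.
With at most 3 per hour and 5 meetings, at least 2 hours are needed.
3 works (last occupied hour: 4pm): for example DesignReview=3pm; Sync=2pm; Standup=2pm; Postmortem=4pm; AllHands=2pm.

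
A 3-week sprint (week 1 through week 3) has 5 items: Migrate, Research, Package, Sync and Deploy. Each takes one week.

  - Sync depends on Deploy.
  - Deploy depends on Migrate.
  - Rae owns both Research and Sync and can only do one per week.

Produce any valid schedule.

Deploy in week 2; Research in week 1; Package in week 1; Sync in week 3; Migrate in week 1

Checking: Migrate(week 1) before Deploy(week 2); Deploy(week 2) before Sync(week 3); Research(week 1) != Sync(week 3).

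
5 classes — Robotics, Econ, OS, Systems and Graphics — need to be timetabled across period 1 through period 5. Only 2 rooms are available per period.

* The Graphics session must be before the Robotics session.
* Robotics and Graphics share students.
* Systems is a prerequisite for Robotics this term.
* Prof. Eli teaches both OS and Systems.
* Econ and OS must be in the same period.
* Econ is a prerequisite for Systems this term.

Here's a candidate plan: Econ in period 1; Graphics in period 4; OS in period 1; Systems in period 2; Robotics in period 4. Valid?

Invalid. Robotics and Graphics share students.

Only 2 rooms are available per period — holds.
Prof. Eli teaches both OS and Systems — holds.
Econ and OS must be in the same period — holds.
Robotics and Graphics share students — violated.
The Graphics session must be before the Robotics session — violated.
Econ is a prerequisite for Systems this term — holds.
Systems is a prerequisite for Robotics this term — holds.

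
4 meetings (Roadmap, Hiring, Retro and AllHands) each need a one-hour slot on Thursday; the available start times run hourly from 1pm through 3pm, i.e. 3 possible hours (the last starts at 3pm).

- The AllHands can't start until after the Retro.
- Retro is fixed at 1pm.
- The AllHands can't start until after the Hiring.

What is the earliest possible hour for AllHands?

2pm

Precedence pushes AllHands to at least 2pm.
AllHands at 2pm is achievable: AllHands in 2pm; Retro in 1pm; Hiring in 1pm; Roadmap in 1pm.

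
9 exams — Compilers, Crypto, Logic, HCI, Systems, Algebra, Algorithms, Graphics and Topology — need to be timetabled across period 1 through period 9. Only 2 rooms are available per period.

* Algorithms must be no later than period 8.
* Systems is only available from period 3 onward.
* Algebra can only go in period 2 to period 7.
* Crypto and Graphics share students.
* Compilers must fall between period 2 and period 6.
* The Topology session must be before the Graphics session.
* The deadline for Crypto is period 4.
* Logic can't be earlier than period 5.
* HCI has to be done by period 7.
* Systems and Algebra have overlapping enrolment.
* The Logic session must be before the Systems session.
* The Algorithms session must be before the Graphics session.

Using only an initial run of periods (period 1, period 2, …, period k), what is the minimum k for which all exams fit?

The precedence chain requires at least 2 distinct periods.
With at most 2 per period and 9 exams, at least 5 periods are needed.
Propagating the time windows through the other constraints, Systems can't land before period 6, so the schedule must run through at least period 6.
6 works (last occupied period: period 6): for example Logic -> period 5, Systems -> period 6, Crypto -> period 1, Algorithms -> period 1, Algebra -> period 2, Topology -> period 3, HCI -> period 3, Compilers -> period 2, Graphics -> period 4.

6 periods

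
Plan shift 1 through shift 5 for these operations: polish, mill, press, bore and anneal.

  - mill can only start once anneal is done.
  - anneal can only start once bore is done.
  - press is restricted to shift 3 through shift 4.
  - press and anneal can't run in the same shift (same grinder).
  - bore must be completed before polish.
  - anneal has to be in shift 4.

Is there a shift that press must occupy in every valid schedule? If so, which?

press's window is shift 3–shift 4.
anneal is fixed at shift 4, and press can't share a shift with anneal.
So press must be shift 3.

shift 3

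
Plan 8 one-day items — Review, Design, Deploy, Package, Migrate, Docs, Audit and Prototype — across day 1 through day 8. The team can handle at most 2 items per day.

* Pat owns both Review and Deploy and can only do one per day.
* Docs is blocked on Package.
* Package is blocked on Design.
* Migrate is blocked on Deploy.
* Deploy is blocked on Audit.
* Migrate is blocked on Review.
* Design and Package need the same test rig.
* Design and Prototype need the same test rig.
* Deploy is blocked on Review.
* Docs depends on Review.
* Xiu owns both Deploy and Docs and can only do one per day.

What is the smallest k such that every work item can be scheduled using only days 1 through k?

4 days

The precedence chain requires at least 3 distinct days.
With at most 2 per day and 8 work items, at least 4 days are needed.
4 works (last occupied day: day 4): for example Migrate=day 3; Docs=day 4; Package=day 3; Deploy=day 2; Audit=day 1; Prototype=day 4; Review=day 1; Design=day 2.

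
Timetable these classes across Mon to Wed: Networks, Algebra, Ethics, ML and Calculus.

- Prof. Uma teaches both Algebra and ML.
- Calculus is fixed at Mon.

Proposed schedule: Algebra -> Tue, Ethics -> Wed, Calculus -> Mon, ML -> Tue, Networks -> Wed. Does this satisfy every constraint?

Prof. Uma teaches both Algebra and ML — violated.
Calculus is fixed at Mon — holds.

No — it violates: Prof. Uma teaches both Algebra and ML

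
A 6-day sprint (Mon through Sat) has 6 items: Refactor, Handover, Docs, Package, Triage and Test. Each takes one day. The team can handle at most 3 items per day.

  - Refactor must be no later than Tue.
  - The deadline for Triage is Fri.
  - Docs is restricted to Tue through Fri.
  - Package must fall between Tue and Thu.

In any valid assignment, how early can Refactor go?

Refactor's own window allows nothing later than Tue.
Refactor at Mon is achievable: Package -> Tue; Docs -> Tue; Refactor -> Mon; Triage -> Mon; Handover -> Mon; Test -> Tue.

Mon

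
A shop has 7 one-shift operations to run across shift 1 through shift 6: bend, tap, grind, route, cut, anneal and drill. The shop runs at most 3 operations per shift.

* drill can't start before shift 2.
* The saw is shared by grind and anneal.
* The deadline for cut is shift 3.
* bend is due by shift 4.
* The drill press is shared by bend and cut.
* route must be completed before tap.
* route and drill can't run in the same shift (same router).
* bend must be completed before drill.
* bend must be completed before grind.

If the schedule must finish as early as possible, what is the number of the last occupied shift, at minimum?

3

The precedence chain requires at least 2 distinct shifts.
With at most 3 per shift and 7 operations, at least 3 shifts are needed.
3 works (last occupied shift: shift 3): for example anneal=shift 1, tap=shift 2, route=shift 1, cut=shift 3, grind=shift 2, bend=shift 1, drill=shift 2.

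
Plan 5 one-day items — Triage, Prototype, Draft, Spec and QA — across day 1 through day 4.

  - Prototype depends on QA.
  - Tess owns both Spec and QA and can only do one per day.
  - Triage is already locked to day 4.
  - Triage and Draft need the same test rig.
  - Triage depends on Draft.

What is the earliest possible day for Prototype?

Precedence pushes Prototype to at least day 2.
Prototype at day 2 is achievable: Prototype in day 2; Triage in day 4; Draft in day 1; QA in day 1; Spec in day 2.

day 2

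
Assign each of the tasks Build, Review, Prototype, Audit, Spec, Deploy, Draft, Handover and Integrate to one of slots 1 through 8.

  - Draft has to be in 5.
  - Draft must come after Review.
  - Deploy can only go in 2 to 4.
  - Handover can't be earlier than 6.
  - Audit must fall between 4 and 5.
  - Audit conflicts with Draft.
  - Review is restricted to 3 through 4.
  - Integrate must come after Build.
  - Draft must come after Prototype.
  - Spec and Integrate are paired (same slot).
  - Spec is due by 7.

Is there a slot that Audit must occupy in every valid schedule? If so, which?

4

Audit's window is 4–5.
Draft is fixed at 5, and Audit can't share a slot with Draft.
So Audit must be 4.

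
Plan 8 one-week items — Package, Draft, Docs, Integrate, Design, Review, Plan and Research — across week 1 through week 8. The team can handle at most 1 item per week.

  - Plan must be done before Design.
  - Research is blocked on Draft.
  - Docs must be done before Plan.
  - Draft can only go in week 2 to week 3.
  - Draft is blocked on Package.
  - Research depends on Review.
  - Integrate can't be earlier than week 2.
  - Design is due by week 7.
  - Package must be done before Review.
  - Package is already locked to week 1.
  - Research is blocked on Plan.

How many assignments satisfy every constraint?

Splitting on Draft: it can be week 2 (27), week 3 (27). Listing each branch's schedules as (Package, Docs, Integrate, Design, Review, Plan, Research) by week number:
Draft=week 2: (1,3,4,6,7,5,8) (1,3,4,7,5,6,8) (1,3,4,7,6,5,8) (1,3,5,6,7,4,8) (1,3,5,7,4,6,8) (1,3,5,7,6,4,8) (1,3,6,5,7,4,8) (1,3,6,7,4,5,8) (1,3,6,7,5,4,8) (1,3,7,5,6,4,8) (1,3,7,6,4,5,8) (1,3,7,6,5,4,8) (1,3,8,5,6,4,7) (1,3,8,6,4,5,7) (1,3,8,6,5,4,7) (1,3,8,7,4,5,6) (1,3,8,7,5,4,6) (1,4,3,6,7,5,8) (1,4,3,7,5,6,8) (1,4,3,7,6,5,8) (1,4,5,7,3,6,8) (1,4,6,7,3,5,8) (1,4,7,6,3,5,8) (1,4,8,6,3,5,7) (1,4,8,7,3,5,6) (1,5,3,7,4,6,8) (1,5,4,7,3,6,8) — 27.
Draft=week 3: (1,2,4,6,7,5,8) (1,2,4,7,5,6,8) (1,2,4,7,6,5,8) (1,2,5,6,7,4,8) (1,2,5,7,4,6,8) (1,2,5,7,6,4,8) (1,2,6,5,7,4,8) (1,2,6,7,4,5,8) (1,2,6,7,5,4,8) (1,2,7,5,6,4,8) (1,2,7,6,4,5,8) (1,2,7,6,5,4,8) (1,2,8,5,6,4,7) (1,2,8,6,4,5,7) (1,2,8,6,5,4,7) (1,2,8,7,4,5,6) (1,2,8,7,5,4,6) (1,4,2,6,7,5,8) (1,4,2,7,5,6,8) (1,4,2,7,6,5,8) (1,4,5,7,2,6,8) (1,4,6,7,2,5,8) (1,4,7,6,2,5,8) (1,4,8,6,2,5,7) (1,4,8,7,2,5,6) (1,5,2,7,4,6,8) (1,5,4,7,2,6,8) — 27.
Summing: 27 + 27 = 54.

54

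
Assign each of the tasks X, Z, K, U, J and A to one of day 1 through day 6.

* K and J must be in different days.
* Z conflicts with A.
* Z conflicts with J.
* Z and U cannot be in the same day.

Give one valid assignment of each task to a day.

J -> day 2; K -> day 1; A -> day 2; Z -> day 1; X -> day 1; U -> day 2

Checking: Z(day 1) != A(day 2); Z(day 1) != U(day 2); K(day 1) != J(day 2); Z(day 1) != J(day 2).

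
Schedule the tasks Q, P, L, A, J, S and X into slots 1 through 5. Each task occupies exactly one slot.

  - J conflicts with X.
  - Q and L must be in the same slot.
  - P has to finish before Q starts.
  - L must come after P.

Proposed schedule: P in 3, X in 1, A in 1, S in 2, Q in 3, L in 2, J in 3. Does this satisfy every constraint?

No. L must come after P is not satisfied.

Q and L must be in the same slot — violated.
P has to finish before Q starts — violated.
J conflicts with X — holds.
L must come after P — violated.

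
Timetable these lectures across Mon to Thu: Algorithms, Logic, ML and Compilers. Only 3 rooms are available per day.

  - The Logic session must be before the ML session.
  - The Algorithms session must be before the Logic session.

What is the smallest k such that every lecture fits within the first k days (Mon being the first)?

3 days

The precedence chain requires at least 3 distinct days.
With at most 3 per day and 4 lectures, at least 2 days are needed.
3 works (last occupied day: Wed): for example Logic in Tue, Compilers in Mon, Algorithms in Mon, ML in Wed.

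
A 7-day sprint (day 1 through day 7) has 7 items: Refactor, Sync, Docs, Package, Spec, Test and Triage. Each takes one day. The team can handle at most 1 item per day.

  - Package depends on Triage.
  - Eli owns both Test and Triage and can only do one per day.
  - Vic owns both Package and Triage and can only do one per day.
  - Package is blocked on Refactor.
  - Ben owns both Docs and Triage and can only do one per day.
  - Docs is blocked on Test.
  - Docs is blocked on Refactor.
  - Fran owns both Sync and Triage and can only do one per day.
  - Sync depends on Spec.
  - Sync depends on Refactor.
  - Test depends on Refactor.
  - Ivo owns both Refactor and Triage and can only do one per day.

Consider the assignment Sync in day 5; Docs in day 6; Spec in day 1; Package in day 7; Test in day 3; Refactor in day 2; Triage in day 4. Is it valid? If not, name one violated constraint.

Valid

Sync depends on Refactor — holds.
Docs is blocked on Refactor — holds.
Ivo owns both Refactor and Triage and can only do one per day — holds.
Fran owns both Sync and Triage and can only do one per day — holds.
Package is blocked on Refactor — holds.
Eli owns both Test and Triage and can only do one per day — holds.
Sync depends on Spec — holds.
Ben owns both Docs and Triage and can only do one per day — holds.
Test depends on Refactor — holds.
The team can handle at most 1 item per day — holds.
Package depends on Triage — holds.
Vic owns both Package and Triage and can only do one per day — holds.
Docs is blocked on Test — holds.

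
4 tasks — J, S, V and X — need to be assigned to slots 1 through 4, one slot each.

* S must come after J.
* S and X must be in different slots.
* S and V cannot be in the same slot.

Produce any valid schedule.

X -> 1; J -> 1; S -> 2; V -> 1

Checking: J(1) before S(2); S(2) != X(1); S(2) != V(1).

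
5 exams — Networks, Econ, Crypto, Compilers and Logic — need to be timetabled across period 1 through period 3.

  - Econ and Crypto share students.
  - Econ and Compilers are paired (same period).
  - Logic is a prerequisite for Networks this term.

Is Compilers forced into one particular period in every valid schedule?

No

Compilers can be period 1 (e.g. Econ=period 1, Logic=period 1, Networks=period 2, Compilers=period 1, Crypto=period 2) or period 2 (e.g. Compilers -> period 2; Networks -> period 2; Logic -> period 1; Crypto -> period 1; Econ -> period 2).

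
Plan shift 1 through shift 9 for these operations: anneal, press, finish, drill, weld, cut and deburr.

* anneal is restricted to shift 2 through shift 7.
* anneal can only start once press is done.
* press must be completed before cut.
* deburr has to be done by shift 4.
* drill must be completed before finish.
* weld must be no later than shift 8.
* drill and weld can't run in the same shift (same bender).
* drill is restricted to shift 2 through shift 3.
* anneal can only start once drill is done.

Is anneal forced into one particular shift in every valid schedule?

anneal can be shift 3 (e.g. cut=shift 2; deburr=shift 1; drill=shift 2; finish=shift 3; weld=shift 1; press=shift 1; anneal=shift 3) or shift 4 (e.g. press -> shift 1, deburr -> shift 1, anneal -> shift 4, finish -> shift 3, cut -> shift 2, drill -> shift 2, weld -> shift 1).

No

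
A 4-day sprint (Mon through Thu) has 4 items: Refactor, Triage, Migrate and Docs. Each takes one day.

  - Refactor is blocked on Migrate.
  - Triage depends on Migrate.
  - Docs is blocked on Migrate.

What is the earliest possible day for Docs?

Precedence pushes Docs to at least Tue.
Docs at Tue is achievable: Refactor=Tue; Migrate=Mon; Docs=Tue; Triage=Tue.

Tue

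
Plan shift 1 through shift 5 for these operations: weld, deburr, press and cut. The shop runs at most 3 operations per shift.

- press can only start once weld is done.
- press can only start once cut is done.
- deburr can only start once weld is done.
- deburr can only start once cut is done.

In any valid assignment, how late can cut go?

Downstream work caps cut at shift 4.
cut at shift 4 is achievable: press=shift 5; deburr=shift 5; cut=shift 4; weld=shift 1.

shift 4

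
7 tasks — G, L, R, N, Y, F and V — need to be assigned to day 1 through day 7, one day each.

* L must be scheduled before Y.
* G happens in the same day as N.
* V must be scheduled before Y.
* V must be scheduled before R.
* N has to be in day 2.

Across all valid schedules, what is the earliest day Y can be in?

day 2

Precedence pushes Y to at least day 2.
Y at day 2 is achievable: F=day 1, L=day 1, N=day 2, G=day 2, V=day 1, Y=day 2, R=day 2.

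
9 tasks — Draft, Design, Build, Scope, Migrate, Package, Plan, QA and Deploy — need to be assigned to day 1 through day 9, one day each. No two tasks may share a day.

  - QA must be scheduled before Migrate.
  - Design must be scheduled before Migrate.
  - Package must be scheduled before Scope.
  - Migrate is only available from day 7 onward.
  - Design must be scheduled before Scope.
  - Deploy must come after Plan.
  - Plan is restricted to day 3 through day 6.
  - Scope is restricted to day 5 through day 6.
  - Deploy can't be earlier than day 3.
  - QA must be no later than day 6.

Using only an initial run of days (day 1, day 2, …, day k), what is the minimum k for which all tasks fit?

The precedence chain requires at least 2 distinct days.
With at most 1 per day and 9 tasks, at least 9 days are needed.
Migrate can't be placed before day 7, so the schedule must run through at least day 7.
9 works (last occupied day: day 9): for example Plan -> day 3; Deploy -> day 6; QA -> day 1; Migrate -> day 7; Draft -> day 8; Scope -> day 5; Build -> day 9; Package -> day 4; Design -> day 2.

9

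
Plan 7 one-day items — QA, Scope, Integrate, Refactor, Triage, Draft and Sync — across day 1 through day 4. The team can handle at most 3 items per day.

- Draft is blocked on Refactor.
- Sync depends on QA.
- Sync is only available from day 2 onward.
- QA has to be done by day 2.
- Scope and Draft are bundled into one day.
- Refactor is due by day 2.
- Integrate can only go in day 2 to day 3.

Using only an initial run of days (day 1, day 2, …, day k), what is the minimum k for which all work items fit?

The precedence chain requires at least 2 distinct days.
With at most 3 per day and 7 work items, at least 3 days are needed.
3 works (last occupied day: day 3): for example Draft in day 3; Scope in day 3; Sync in day 2; Integrate in day 2; Triage in day 1; Refactor in day 1; QA in day 1.

3 days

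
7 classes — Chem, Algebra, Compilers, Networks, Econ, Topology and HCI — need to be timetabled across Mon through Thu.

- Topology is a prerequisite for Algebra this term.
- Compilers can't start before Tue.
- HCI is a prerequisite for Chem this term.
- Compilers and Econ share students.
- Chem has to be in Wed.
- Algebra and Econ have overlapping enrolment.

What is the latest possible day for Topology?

Wed

Downstream work caps Topology at Wed.
Topology at Wed is achievable: Econ=Mon; Topology=Wed; Networks=Mon; Compilers=Tue; Chem=Wed; Algebra=Thu; HCI=Mon.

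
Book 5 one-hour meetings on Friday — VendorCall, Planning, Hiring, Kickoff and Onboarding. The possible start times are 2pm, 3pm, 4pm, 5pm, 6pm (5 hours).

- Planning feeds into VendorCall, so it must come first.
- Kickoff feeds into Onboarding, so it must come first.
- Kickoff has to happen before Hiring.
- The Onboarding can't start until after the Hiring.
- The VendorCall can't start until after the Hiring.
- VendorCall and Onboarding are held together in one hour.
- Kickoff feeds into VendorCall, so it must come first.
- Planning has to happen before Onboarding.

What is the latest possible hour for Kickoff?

4pm

Downstream work caps Kickoff at 4pm.
Kickoff at 4pm is achievable: Hiring=5pm; VendorCall=6pm; Kickoff=4pm; Planning=2pm; Onboarding=6pm.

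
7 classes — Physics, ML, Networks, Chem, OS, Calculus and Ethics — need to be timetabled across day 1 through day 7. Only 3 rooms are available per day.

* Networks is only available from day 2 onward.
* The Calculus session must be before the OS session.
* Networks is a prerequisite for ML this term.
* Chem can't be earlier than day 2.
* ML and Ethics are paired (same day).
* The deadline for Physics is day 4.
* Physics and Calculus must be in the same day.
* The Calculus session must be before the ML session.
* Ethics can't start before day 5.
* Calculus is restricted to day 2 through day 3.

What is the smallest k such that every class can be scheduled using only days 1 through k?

The precedence chain requires at least 2 distinct days.
With at most 3 per day and 7 classes, at least 3 days are needed.
Ethics can't be placed before day 5, so the schedule must run through at least day 5.
5 works (last occupied day: day 5): for example Calculus in day 2; ML in day 5; Physics in day 2; Ethics in day 5; Chem in day 3; Networks in day 2; OS in day 3.

5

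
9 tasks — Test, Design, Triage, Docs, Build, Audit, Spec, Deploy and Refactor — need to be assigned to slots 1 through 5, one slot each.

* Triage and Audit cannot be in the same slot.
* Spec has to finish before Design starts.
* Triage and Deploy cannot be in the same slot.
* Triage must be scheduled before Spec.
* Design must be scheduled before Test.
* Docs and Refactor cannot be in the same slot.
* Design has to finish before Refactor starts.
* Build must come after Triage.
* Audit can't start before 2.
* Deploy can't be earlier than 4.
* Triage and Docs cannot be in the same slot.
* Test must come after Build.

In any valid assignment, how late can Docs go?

5

Docs at 5 is achievable: Build=2, Audit=2, Deploy=4, Triage=1, Docs=5, Test=4, Refactor=4, Design=3, Spec=2.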